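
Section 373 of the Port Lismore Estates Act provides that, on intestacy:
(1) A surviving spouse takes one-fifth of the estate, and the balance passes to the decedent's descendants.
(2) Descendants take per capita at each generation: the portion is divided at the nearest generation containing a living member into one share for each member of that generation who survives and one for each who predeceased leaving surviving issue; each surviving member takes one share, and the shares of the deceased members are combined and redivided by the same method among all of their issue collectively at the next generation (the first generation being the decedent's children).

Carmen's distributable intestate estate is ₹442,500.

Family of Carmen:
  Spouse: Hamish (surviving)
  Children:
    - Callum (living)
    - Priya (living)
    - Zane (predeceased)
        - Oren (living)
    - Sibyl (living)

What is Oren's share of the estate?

Oren receives ₹88,500.

Hamish takes one-fifth of ₹442,500 = ₹88,500. The remaining ₹354,000 passes to the descendants.
The descendants' portion (₹354,000) is divided at the children's generation into 4 shares of ₹88,500. Callum, Priya, and Sibyl each take ₹88,500. The remaining share for the deceased Zane (₹88,500) is carried to the next generation.
That pool (₹88,500) passes entirely to Oren, the sole taker at the grandchildren's generation.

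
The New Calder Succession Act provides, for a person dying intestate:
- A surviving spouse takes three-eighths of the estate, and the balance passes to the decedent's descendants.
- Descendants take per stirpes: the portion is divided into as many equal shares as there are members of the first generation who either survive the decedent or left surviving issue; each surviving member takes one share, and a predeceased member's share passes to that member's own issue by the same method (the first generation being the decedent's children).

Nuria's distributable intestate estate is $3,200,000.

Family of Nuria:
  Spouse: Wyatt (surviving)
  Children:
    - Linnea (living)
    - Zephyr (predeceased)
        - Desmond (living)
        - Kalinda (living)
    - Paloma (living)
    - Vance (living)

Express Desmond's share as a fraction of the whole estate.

Desmond receives 5/64 of the estate.

Wyatt takes three-eighths of $3,200,000 = $1,200,000. The remaining $2,000,000 passes to the descendants.
The descendants' portion ($2,000,000) is divided into 4 shares of $500,000: Linnea, Paloma, and Vance each take $500,000; Zephyr's $500,000 share passes to Zephyr's issue.
Zephyr's share ($500,000) is divided into 2 shares of $250,000: Desmond and Kalinda each take $250,000.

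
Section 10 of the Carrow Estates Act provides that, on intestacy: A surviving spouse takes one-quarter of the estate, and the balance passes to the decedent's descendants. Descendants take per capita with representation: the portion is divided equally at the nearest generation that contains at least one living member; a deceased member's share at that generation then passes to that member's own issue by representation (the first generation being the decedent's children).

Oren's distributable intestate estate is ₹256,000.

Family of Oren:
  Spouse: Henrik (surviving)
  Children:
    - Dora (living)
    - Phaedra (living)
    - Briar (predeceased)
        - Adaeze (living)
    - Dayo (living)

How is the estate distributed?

Henrik takes one-quarter of ₹256,000 = ₹64,000. The remaining ₹192,000 passes to the descendants.
The descendants' portion (₹192,000) is divided into 4 shares of ₹48,000: Dora, Phaedra, and Dayo each take ₹48,000; Briar's ₹48,000 share passes to Briar's issue.
Briar's share (₹48,000) passes entirely to Adaeze.

Henrik: ₹64,000; Dora: ₹48,000; Phaedra: ₹48,000; Adaeze: ₹48,000; Dayo: ₹48,000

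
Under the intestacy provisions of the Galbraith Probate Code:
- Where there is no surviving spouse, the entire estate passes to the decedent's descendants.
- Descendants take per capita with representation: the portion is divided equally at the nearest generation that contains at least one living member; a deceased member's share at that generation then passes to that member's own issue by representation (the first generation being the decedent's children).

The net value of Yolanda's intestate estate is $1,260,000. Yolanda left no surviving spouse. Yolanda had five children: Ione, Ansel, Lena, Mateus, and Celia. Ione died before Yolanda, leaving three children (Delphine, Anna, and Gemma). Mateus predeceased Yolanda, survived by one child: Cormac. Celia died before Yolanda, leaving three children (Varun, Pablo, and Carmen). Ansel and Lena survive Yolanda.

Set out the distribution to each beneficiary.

The entire $1,260,000 passes to the descendants.
That amount ($1,260,000) is divided into 5 shares of $252,000: Ansel and Lena each take $252,000; Ione's $252,000 share passes to Ione's issue; Mateus's $252,000 share passes to Mateus's issue; Celia's $252,000 share passes to Celia's issue.
Ione's share ($252,000) is divided into 3 shares of $84,000: Delphine, Anna, and Gemma each take $84,000.
Mateus's share ($252,000) passes entirely to Cormac.
Celia's share ($252,000) is divided into 3 shares of $84,000: Varun, Pablo, and Carmen each take $84,000.

Delphine: $84,000; Anna: $84,000; Gemma: $84,000; Ansel: $252,000; Lena: $252,000; Cormac: $252,000; Varun: $84,000; Pablo: $84,000; Carmen: $84,000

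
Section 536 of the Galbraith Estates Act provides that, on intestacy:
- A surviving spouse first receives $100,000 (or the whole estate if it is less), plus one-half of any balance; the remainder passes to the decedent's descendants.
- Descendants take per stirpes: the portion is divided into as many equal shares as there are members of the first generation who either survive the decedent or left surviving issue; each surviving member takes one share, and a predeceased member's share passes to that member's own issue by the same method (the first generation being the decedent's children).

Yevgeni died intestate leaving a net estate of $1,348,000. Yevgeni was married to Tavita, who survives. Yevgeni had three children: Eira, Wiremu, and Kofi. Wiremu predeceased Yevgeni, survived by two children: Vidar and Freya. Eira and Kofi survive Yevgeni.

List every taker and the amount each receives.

Tavita: $724,000; Eira: $208,000; Vidar: $104,000; Freya: $104,000; Kofi: $208,000

Tavita first takes $100,000, leaving a balance of $1,248,000. Tavita then takes one-half of the balance ($624,000), for a total of $724,000. The remaining $624,000 passes to the descendants.
The descendants' portion ($624,000) is divided into 3 shares of $208,000: Eira and Kofi each take $208,000; Wiremu's $208,000 share passes to Wiremu's issue.
Wiremu's share ($208,000) is divided into 2 shares of $104,000: Vidar and Freya each take $104,000.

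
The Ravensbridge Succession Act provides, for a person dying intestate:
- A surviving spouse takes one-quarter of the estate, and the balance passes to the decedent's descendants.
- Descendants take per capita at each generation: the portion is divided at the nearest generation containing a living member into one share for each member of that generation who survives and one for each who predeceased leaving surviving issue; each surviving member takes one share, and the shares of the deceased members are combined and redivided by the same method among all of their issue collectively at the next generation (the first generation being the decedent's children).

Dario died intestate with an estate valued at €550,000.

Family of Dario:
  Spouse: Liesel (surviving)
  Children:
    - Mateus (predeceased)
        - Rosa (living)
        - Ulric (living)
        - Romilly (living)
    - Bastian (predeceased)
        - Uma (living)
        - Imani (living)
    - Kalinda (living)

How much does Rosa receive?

Rosa receives €55,000.

Liesel takes one-quarter of €550,000 = €137,500. The remaining €412,500 passes to the descendants.
The descendants' portion (€412,500) is divided at the children's generation into 3 shares of €137,500. Kalinda takes €137,500. The 2 shares of the deceased (Mateus and Bastian) are combined into a pool of €275,000.
That pool (€275,000) is divided at the grandchildren's generation equally among Rosa, Ulric, Romilly, Uma, and Imani: €55,000 each.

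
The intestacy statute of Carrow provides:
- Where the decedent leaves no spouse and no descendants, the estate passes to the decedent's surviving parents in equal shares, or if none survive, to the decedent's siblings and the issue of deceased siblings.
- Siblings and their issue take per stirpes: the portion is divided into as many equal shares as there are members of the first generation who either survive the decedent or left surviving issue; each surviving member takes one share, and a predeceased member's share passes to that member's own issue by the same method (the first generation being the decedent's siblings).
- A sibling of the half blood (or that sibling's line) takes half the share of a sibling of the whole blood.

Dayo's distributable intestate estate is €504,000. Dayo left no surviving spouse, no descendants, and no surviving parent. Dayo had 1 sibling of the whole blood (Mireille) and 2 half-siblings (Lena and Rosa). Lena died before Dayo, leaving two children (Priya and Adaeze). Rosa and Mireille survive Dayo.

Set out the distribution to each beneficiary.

The entire €504,000 passes to the siblings and their issue.
Counting each half-blood sibling's line as half a unit, there are 2 units in €504,000, so one unit is €252,000. Whole-blood lines (Mireille) take €252,000 each; half-blood lines (Lena and Rosa) take €126,000 each.
Lena's share (€126,000) is divided into 2 shares of €63,000: Priya and Adaeze each take €63,000.

Priya: €63,000; Adaeze: €63,000; Rosa: €126,000; Mireille: €252,000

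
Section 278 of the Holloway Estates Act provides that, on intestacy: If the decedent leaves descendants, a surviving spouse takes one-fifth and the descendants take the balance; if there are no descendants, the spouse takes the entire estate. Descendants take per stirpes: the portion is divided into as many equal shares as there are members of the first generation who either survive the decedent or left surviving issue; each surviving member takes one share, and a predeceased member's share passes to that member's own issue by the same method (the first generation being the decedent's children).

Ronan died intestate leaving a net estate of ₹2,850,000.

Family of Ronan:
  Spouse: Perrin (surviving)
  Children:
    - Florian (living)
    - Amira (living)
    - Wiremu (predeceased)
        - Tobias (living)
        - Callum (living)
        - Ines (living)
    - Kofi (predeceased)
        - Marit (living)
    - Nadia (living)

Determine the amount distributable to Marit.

Marit receives ₹456,000.

Perrin takes one-fifth of ₹2,850,000 = ₹570,000. The remaining ₹2,280,000 passes to the descendants.
The descendants' portion (₹2,280,000) is divided into 5 shares of ₹456,000: Florian, Amira, and Nadia each take ₹456,000; Wiremu's ₹456,000 share passes to Wiremu's issue; Kofi's ₹456,000 share passes to Kofi's issue.
Wiremu's share (₹456,000) is divided into 3 shares of ₹152,000: Tobias, Callum, and Ines each take ₹152,000.
Kofi's share (₹456,000) passes entirely to Marit.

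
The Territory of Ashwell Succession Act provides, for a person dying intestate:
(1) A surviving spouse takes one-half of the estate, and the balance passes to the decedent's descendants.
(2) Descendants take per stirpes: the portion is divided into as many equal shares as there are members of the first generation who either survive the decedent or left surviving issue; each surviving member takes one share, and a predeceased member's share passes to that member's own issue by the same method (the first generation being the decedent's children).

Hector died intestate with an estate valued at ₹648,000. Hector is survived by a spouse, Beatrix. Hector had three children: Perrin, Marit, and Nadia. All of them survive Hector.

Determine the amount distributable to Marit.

Beatrix takes one-half of ₹648,000 = ₹324,000. The remaining ₹324,000 passes to the descendants.
The descendants' portion (₹324,000) is divided into 3 shares of ₹108,000: Perrin, Marit, and Nadia each take ₹108,000.

Marit receives ₹108,000.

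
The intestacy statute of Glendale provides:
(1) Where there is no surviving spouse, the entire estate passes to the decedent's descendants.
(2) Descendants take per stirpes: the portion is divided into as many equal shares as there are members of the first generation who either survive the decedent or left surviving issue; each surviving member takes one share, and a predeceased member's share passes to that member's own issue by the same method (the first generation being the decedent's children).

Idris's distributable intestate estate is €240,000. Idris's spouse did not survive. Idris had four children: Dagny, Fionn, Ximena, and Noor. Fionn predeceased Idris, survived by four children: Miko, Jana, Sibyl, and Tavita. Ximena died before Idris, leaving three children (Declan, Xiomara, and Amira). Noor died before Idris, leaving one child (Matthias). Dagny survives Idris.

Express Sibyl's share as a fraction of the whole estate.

Sibyl receives 1/16 of the estate.

The entire €240,000 passes to the descendants.
That amount (€240,000) is divided into 4 shares of €60,000: Dagny takes €60,000; Fionn's €60,000 share passes to Fionn's issue; Ximena's €60,000 share passes to Ximena's issue; Noor's €60,000 share passes to Noor's issue.
Fionn's share (€60,000) is divided into 4 shares of €15,000: Miko, Jana, Sibyl, and Tavita each take €15,000.
Ximena's share (€60,000) is divided into 3 shares of €20,000: Declan, Xiomara, and Amira each take €20,000.
Noor's share (€60,000) passes entirely to Matthias.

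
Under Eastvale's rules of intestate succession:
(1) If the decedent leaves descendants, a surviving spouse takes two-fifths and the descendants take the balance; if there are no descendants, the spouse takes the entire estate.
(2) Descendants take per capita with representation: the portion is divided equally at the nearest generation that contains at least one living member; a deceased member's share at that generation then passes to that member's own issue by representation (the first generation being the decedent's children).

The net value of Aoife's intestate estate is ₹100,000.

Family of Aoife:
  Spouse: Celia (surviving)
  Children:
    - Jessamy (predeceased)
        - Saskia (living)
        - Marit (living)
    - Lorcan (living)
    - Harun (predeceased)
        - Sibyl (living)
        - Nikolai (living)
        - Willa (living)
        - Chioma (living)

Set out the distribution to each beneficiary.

Celia takes two-fifths of ₹100,000 = ₹40,000. The remaining ₹60,000 passes to the descendants.
The descendants' portion (₹60,000) is divided into 3 shares of ₹20,000: Lorcan takes ₹20,000; Jessamy's ₹20,000 share passes to Jessamy's issue; Harun's ₹20,000 share passes to Harun's issue.
Jessamy's share (₹20,000) is divided into 2 shares of ₹10,000: Saskia and Marit each take ₹10,000.
Harun's share (₹20,000) is divided into 4 shares of ₹5,000: Sibyl, Nikolai, Willa, and Chioma each take ₹5,000.

Celia: ₹40,000; Saskia: ₹10,000; Marit: ₹10,000; Lorcan: ₹20,000; Sibyl: ₹5,000; Nikolai: ₹5,000; Willa: ₹5,000; Chioma: ₹5,000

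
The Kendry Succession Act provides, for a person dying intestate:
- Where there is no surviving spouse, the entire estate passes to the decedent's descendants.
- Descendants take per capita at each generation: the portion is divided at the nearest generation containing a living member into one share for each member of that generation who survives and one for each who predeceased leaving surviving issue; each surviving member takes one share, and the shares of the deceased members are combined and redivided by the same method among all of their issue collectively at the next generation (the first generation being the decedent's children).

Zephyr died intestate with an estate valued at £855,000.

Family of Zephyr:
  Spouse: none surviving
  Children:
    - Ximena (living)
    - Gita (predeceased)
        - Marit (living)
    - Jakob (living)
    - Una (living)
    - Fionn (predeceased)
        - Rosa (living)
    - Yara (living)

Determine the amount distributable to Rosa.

The entire £855,000 passes to the descendants.
That amount (£855,000) is divided at the children's generation into 6 shares of £142,500. Ximena, Jakob, Una, and Yara each take £142,500. The 2 shares of the deceased (Gita and Fionn) are combined into a pool of £285,000.
That pool (£285,000) is divided at the grandchildren's generation equally among Marit and Rosa: £142,500 each.

Rosa receives £142,500.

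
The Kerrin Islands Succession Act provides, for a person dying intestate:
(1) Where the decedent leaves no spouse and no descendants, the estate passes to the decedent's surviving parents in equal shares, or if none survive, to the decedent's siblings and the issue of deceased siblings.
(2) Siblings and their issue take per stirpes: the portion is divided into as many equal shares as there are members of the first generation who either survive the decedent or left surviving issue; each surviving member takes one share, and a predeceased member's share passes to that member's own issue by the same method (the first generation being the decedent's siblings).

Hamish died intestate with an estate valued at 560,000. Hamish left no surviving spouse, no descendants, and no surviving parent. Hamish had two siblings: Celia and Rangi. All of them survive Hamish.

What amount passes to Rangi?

Rangi receives 280,000.

The entire 560,000 passes to the siblings and their issue.
That amount (560,000) is divided into 2 shares of 280,000: Celia and Rangi each take 280,000.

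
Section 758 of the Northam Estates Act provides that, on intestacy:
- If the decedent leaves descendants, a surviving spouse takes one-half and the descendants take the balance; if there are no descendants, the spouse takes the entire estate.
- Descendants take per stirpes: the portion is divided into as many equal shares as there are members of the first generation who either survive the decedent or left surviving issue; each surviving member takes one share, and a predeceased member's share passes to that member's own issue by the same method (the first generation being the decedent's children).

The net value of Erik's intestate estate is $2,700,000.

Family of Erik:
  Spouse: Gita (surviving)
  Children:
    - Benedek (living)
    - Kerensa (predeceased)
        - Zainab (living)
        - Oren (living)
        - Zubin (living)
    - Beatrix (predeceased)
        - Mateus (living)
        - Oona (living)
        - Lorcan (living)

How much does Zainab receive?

Gita takes one-half of $2,700,000 = $1,350,000. The remaining $1,350,000 passes to the descendants.
The descendants' portion ($1,350,000) is divided into 3 shares of $450,000: Benedek takes $450,000; Kerensa's $450,000 share passes to Kerensa's issue; Beatrix's $450,000 share passes to Beatrix's issue.
Kerensa's share ($450,000) is divided into 3 shares of $150,000: Zainab, Oren, and Zubin each take $150,000.
Beatrix's share ($450,000) is divided into 3 shares of $150,000: Mateus, Oona, and Lorcan each take $150,000.

Zainab receives $150,000.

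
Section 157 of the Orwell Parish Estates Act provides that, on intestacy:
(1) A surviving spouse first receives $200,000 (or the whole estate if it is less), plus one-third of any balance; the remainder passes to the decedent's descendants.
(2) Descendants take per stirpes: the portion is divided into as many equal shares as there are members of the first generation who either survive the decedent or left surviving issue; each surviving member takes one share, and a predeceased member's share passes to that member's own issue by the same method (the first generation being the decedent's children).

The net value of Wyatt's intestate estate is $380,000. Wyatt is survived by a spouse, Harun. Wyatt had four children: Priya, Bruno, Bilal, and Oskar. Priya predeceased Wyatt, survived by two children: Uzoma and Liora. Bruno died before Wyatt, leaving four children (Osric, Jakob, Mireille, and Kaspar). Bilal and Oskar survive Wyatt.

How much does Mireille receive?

Harun first takes $200,000, leaving a balance of $180,000. Harun then takes one-third of the balance ($60,000), for a total of $260,000. The remaining $120,000 passes to the descendants.
The descendants' portion ($120,000) is divided into 4 shares of $30,000: Bilal and Oskar each take $30,000; Priya's $30,000 share passes to Priya's issue; Bruno's $30,000 share passes to Bruno's issue.
Priya's share ($30,000) is divided into 2 shares of $15,000: Uzoma and Liora each take $15,000.
Bruno's share ($30,000) is divided into 4 shares of $7,500: Osric, Jakob, Mireille, and Kaspar each take $7,500.

Mireille receives $7,500.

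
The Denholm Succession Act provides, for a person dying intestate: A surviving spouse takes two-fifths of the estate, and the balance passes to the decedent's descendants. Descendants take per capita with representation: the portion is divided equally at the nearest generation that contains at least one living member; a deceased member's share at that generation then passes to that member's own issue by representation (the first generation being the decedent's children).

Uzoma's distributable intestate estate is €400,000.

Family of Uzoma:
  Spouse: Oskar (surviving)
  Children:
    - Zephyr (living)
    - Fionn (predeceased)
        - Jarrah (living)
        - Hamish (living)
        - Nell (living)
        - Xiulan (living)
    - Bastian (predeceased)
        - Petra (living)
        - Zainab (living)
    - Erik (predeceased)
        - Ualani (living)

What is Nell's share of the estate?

Oskar takes two-fifths of €400,000 = €160,000. The remaining €240,000 passes to the descendants.
The descendants' portion (€240,000) is divided into 4 shares of €60,000: Zephyr takes €60,000; Fionn's €60,000 share passes to Fionn's issue; Bastian's €60,000 share passes to Bastian's issue; Erik's €60,000 share passes to Erik's issue.
Fionn's share (€60,000) is divided into 4 shares of €15,000: Jarrah, Hamish, Nell, and Xiulan each take €15,000.
Bastian's share (€60,000) is divided into 2 shares of €30,000: Petra and Zainab each take €30,000.
Erik's share (€60,000) passes entirely to Ualani.

Nell receives €15,000.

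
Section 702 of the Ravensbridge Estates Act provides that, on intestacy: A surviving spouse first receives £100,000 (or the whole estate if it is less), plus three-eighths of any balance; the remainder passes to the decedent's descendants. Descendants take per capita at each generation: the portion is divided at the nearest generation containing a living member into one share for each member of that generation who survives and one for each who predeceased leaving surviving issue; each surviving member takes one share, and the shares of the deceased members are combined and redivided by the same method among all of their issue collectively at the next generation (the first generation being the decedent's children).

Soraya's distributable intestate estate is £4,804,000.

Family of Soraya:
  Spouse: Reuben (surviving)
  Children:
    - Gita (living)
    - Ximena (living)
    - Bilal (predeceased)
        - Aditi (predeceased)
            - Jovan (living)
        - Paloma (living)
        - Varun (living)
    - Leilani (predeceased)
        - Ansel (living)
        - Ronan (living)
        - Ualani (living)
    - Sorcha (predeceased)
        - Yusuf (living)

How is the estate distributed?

Reuben: £1,864,000; Gita: £588,000; Ximena: £588,000; Jovan: £252,000; Paloma: £252,000; Varun: £252,000; Ansel: £252,000; Ronan: £252,000; Ualani: £252,000; Yusuf: £252,000

Reuben first takes £100,000, leaving a balance of £4,704,000. Reuben then takes three-eighths of the balance (£1,764,000), for a total of £1,864,000. The remaining £2,940,000 passes to the descendants.
The descendants' portion (£2,940,000) is divided at the children's generation into 5 shares of £588,000. Gita and Ximena each take £588,000. The 3 shares of the deceased (Bilal, Leilani, and Sorcha) are combined into a pool of £1,764,000.
That pool (£1,764,000) is divided at the grandchildren's generation into 7 shares of £252,000. Paloma, Varun, Ansel, Ronan, Ualani, and Yusuf each take £252,000. The remaining share for the deceased Aditi (£252,000) is carried to the next generation.
That pool (£252,000) passes entirely to Jovan, the sole taker at the great-grandchildren's generation.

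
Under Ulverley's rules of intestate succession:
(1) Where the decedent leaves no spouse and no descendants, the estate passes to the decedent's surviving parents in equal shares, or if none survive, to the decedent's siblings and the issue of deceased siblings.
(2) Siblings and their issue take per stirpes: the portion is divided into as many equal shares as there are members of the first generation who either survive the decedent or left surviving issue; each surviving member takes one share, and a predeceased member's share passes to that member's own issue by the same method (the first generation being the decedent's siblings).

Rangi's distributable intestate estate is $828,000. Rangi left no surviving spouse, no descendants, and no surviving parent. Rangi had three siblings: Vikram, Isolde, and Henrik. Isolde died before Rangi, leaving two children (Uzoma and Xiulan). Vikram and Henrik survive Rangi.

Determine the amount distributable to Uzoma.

Uzoma receives $138,000.

The entire $828,000 passes to the siblings and their issue.
That amount ($828,000) is divided into 3 shares of $276,000: Vikram and Henrik each take $276,000; Isolde's $276,000 share passes to Isolde's issue.
Isolde's share ($276,000) is divided into 2 shares of $138,000: Uzoma and Xiulan each take $138,000.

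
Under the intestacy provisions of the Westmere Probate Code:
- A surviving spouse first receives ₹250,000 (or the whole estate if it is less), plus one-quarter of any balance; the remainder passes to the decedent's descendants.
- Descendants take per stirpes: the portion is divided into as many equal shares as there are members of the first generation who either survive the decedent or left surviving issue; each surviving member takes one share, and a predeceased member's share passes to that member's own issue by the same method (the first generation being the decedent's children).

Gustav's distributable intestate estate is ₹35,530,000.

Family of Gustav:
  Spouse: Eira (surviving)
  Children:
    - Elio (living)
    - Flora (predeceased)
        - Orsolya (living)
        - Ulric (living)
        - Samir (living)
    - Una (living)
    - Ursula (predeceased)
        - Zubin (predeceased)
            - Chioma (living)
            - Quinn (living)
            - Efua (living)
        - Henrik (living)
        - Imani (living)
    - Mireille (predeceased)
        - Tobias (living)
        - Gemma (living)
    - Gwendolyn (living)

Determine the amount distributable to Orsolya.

Eira first takes ₹250,000, leaving a balance of ₹35,280,000. Eira then takes one-quarter of the balance (₹8,820,000), for a total of ₹9,070,000. The remaining ₹26,460,000 passes to the descendants.
The descendants' portion (₹26,460,000) is divided into 6 shares of ₹4,410,000: Elio, Una, and Gwendolyn each take ₹4,410,000; Flora's ₹4,410,000 share passes to Flora's issue; Ursula's ₹4,410,000 share passes to Ursula's issue; Mireille's ₹4,410,000 share passes to Mireille's issue.
Flora's share (₹4,410,000) is divided into 3 shares of ₹1,470,000: Orsolya, Ulric, and Samir each take ₹1,470,000.
Ursula's share (₹4,410,000) is divided into 3 shares of ₹1,470,000: Henrik and Imani each take ₹1,470,000; Zubin's ₹1,470,000 share passes to Zubin's issue.
Zubin's share (₹1,470,000) is divided into 3 shares of ₹490,000: Chioma, Quinn, and Efua each take ₹490,000.
Mireille's share (₹4,410,000) is divided into 2 shares of ₹2,205,000: Tobias and Gemma each take ₹2,205,000.

Orsolya receives ₹1,470,000.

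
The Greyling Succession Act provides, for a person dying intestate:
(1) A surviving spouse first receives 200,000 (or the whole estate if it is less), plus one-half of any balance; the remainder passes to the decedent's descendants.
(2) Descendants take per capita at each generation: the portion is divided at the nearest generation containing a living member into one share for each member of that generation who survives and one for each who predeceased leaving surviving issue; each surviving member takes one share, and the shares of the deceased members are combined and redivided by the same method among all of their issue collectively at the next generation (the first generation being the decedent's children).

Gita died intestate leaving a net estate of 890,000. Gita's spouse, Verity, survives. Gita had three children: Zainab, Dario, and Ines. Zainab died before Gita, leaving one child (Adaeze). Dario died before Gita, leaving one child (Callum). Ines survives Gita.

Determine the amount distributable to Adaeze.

Verity first takes 200,000, leaving a balance of 690,000. Verity then takes one-half of the balance (345,000), for a total of 545,000. The remaining 345,000 passes to the descendants.
The descendants' portion (345,000) is divided at the children's generation into 3 shares of 115,000. Ines takes 115,000. The 2 shares of the deceased (Zainab and Dario) are combined into a pool of 230,000.
That pool (230,000) is divided at the grandchildren's generation equally among Adaeze and Callum: 115,000 each.

Adaeze receives 115,000.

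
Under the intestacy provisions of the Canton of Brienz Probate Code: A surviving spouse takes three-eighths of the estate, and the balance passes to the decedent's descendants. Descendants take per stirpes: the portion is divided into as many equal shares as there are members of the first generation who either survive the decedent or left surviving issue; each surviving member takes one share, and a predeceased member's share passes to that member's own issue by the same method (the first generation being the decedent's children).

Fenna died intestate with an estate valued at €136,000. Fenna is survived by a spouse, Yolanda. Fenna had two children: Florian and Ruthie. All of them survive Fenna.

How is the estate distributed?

Yolanda takes three-eighths of €136,000 = €51,000. The remaining €85,000 passes to the descendants.
The descendants' portion (€85,000) is divided into 2 shares of €42,500: Florian and Ruthie each take €42,500.

Yolanda: €51,000; Florian: €42,500; Ruthie: €42,500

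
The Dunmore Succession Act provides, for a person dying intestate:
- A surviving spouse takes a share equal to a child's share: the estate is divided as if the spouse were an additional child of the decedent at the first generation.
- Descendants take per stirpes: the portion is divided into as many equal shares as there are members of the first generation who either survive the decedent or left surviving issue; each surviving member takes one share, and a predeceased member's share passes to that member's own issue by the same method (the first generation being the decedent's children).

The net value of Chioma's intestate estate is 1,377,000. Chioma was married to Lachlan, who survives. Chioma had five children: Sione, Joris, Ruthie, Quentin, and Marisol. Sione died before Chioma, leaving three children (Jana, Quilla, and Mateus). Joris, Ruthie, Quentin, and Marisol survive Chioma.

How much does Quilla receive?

Quilla receives 76,500.

The spouse counts as an additional share at the children's level, so there are 6 primary shares of 229,500. Lachlan takes one such share (229,500).
The children's combined portion (1,147,500) is divided into 5 shares of 229,500: Joris, Ruthie, Quentin, and Marisol each take 229,500; Sione's 229,500 share passes to Sione's issue.
Sione's share (229,500) is divided into 3 shares of 76,500: Jana, Quilla, and Mateus each take 76,500.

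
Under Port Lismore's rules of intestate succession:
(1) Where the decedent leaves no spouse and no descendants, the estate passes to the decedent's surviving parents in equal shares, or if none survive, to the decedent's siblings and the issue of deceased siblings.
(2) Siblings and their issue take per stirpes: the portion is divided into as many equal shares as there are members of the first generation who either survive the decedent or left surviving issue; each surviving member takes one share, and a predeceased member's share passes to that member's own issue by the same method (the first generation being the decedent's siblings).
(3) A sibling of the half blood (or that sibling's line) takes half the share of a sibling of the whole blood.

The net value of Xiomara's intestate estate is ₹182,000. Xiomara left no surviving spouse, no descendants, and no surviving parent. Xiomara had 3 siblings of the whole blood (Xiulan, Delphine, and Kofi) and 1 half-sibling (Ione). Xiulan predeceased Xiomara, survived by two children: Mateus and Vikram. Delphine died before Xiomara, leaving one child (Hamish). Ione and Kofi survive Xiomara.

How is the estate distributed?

The entire ₹182,000 passes to the siblings and their issue.
Counting each half-blood sibling's line as half a unit, there are 7/2 units in ₹182,000, so one unit is ₹52,000. Whole-blood lines (Xiulan, Delphine, and Kofi) take ₹52,000 each; half-blood lines (Ione) take ₹26,000 each.
Xiulan's share (₹52,000) is divided into 2 shares of ₹26,000: Mateus and Vikram each take ₹26,000.
Delphine's share (₹52,000) passes entirely to Hamish.

Mateus: ₹26,000; Vikram: ₹26,000; Ione: ₹26,000; Hamish: ₹52,000; Kofi: ₹52,000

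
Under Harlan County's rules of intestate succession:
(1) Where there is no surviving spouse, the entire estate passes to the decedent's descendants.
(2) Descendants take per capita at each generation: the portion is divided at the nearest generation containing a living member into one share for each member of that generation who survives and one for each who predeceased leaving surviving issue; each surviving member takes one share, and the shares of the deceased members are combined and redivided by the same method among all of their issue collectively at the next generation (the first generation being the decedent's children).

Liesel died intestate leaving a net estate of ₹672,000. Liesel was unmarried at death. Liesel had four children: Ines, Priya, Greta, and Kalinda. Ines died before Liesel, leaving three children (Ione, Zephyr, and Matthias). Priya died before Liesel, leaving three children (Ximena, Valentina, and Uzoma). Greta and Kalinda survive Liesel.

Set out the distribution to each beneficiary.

Ione: ₹56,000; Zephyr: ₹56,000; Matthias: ₹56,000; Ximena: ₹56,000; Valentina: ₹56,000; Uzoma: ₹56,000; Greta: ₹168,000; Kalinda: ₹168,000

The entire ₹672,000 passes to the descendants.
That amount (₹672,000) is divided at the children's generation into 4 shares of ₹168,000. Greta and Kalinda each take ₹168,000. The 2 shares of the deceased (Ines and Priya) are combined into a pool of ₹336,000.
That pool (₹336,000) is divided at the grandchildren's generation equally among Ione, Zephyr, Matthias, Ximena, Valentina, and Uzoma: ₹56,000 each.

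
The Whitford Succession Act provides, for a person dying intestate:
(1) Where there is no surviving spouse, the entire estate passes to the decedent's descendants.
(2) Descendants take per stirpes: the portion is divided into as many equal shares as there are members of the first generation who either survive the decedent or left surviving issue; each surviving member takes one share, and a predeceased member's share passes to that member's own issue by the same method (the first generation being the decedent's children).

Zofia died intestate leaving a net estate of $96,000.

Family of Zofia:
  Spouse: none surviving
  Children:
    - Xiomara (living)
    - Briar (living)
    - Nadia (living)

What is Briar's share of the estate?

Briar receives $32,000.

The entire $96,000 passes to the descendants.
That amount ($96,000) is divided into 3 shares of $32,000: Xiomara, Briar, and Nadia each take $32,000.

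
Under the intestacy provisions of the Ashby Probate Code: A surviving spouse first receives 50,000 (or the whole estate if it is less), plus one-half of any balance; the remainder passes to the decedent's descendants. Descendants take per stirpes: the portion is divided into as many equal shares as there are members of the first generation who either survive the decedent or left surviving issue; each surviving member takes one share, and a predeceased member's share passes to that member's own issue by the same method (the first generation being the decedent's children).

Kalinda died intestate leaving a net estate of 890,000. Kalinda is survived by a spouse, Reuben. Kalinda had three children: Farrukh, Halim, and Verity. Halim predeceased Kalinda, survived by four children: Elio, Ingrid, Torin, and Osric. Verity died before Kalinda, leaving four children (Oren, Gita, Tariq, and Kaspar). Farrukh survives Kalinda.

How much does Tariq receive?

Reuben first takes 50,000, leaving a balance of 840,000. Reuben then takes one-half of the balance (420,000), for a total of 470,000. The remaining 420,000 passes to the descendants.
The descendants' portion (420,000) is divided into 3 shares of 140,000: Farrukh takes 140,000; Halim's 140,000 share passes to Halim's issue; Verity's 140,000 share passes to Verity's issue.
Halim's share (140,000) is divided into 4 shares of 35,000: Elio, Ingrid, Torin, and Osric each take 35,000.
Verity's share (140,000) is divided into 4 shares of 35,000: Oren, Gita, Tariq, and Kaspar each take 35,000.

Tariq receives 35,000.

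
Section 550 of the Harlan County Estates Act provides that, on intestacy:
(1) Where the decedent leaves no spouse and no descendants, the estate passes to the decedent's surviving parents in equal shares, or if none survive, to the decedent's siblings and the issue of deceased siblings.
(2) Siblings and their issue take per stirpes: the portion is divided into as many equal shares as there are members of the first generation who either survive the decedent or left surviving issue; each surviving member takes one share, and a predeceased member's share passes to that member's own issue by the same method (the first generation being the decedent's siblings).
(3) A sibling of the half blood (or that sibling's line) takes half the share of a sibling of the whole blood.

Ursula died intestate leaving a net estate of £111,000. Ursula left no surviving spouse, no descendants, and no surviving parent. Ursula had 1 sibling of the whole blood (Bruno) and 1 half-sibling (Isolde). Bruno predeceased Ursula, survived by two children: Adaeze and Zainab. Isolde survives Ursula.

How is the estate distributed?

The entire £111,000 passes to the siblings and their issue.
Counting each half-blood sibling's line as half a unit, there are 3/2 units in £111,000, so one unit is £74,000. Whole-blood lines (Bruno) take £74,000 each; half-blood lines (Isolde) take £37,000 each.
Bruno's share (£74,000) is divided into 2 shares of £37,000: Adaeze and Zainab each take £37,000.

Isolde: £37,000; Adaeze: £37,000; Zainab: £37,000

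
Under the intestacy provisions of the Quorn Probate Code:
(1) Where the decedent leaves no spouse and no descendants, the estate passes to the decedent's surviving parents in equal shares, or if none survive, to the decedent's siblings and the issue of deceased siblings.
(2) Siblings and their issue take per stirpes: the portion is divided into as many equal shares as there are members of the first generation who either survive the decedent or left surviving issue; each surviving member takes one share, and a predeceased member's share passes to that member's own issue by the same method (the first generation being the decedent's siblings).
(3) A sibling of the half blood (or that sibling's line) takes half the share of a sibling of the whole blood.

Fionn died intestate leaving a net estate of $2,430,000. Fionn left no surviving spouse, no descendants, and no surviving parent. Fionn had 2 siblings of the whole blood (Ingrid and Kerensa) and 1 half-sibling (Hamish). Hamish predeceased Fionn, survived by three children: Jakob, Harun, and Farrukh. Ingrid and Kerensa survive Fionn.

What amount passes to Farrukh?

Farrukh receives $162,000.

The entire $2,430,000 passes to the siblings and their issue.
Counting each half-blood sibling's line as half a unit, there are 5/2 units in $2,430,000, so one unit is $972,000. Whole-blood lines (Ingrid and Kerensa) take $972,000 each; half-blood lines (Hamish) take $486,000 each.
Hamish's share ($486,000) is divided into 3 shares of $162,000: Jakob, Harun, and Farrukh each take $162,000.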